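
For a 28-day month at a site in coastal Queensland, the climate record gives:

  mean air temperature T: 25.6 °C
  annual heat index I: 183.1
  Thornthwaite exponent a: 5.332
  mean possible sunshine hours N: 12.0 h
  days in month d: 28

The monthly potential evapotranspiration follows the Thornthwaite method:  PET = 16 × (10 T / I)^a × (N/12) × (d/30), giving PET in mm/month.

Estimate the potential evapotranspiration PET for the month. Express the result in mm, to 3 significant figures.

89.2 mm

10T/I = 10 × 25.6 / 183.1 = 1.3981
(10T/I)^a = 1.3981^5.332 = 5.9705
Uncorrected PET = 16 × 5.9705 = 95.528 mm
Correction = (N/12)(d/30) = (12.0/12)(28/30) = 0.9333
PET = 95.528 × 0.9333 = 89.156 mm/month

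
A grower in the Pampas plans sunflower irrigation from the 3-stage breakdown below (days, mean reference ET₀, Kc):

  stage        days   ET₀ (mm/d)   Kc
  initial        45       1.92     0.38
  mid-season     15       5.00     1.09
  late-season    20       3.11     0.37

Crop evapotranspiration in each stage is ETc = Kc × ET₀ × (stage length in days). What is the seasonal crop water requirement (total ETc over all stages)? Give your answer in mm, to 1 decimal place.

137.6 mm

initial: 0.38 × 1.92 × 45 = 32.83 mm
mid-season: 1.09 × 5.00 × 15 = 81.75 mm
late-season: 0.37 × 3.11 × 20 = 23.01 mm
Seasonal total = 137.59 mm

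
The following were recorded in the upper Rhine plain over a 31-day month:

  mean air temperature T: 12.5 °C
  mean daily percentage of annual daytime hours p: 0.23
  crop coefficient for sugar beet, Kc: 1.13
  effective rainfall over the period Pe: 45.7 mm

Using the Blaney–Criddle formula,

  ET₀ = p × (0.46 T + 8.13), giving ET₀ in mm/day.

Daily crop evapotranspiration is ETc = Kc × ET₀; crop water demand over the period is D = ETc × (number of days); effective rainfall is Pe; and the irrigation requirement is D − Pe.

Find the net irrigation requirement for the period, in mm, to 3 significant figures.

66.1 mm

ET₀ = 0.23 × (0.46 × 12.5 + 8.13) = 0.23 × 13.880 = 3.1924 mm/d
ETc = Kc × ET₀ = 1.13 × 3.1924 = 3.6074 mm/d
Crop demand D = ETc × 31 d = 3.6074 × 31 = 111.829 mm
D − Pe = 111.829 − 45.7 = 66.129 mm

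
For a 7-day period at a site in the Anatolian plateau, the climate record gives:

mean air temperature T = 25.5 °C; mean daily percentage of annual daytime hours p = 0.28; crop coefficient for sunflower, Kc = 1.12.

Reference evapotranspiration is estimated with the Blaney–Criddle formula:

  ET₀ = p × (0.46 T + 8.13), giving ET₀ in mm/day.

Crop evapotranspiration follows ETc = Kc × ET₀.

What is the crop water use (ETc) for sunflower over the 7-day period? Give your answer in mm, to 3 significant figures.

43.6 mm

ET₀ = 0.28 × (0.46 × 25.5 + 8.13) = 0.28 × 19.860 = 5.5608 mm/d
ETc = Kc × ET₀ = 1.12 × 5.5608 = 6.2281 mm/d
Over 7 days: 6.2281 × 7 = 43.597 mm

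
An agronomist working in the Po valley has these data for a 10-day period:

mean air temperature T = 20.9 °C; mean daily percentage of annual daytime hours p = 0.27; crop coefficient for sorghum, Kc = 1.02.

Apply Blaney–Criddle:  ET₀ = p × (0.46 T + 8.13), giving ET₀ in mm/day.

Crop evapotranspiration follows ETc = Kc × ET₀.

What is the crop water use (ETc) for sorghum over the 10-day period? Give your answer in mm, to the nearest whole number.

49 mm

ET₀ = 0.27 × (0.46 × 20.9 + 8.13) = 0.27 × 17.744 = 4.7909 mm/d
ETc = Kc × ET₀ = 1.02 × 4.7909 = 4.8867 mm/d
Over 10 days: 4.8867 × 10 = 48.867 mm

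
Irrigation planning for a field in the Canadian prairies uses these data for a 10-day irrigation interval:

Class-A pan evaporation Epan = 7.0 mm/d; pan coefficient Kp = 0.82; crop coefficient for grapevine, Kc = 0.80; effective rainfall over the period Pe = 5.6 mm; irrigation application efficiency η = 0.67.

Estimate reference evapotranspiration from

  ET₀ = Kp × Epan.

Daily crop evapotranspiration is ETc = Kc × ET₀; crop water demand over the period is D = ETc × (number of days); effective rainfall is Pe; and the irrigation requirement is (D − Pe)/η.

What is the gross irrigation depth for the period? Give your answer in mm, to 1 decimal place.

60.2 mm

ET₀ = 0.82 × 7.0 = 5.7400 mm/d
ETc = Kc × ET₀ = 0.80 × 5.7400 = 4.5920 mm/d
Crop demand D = ETc × 10 d = 4.5920 × 10 = 45.920 mm
D − Pe = 45.920 − 5.6 = 40.320 mm
Gross irrigation = 40.320 / 0.67 = 60.179 mm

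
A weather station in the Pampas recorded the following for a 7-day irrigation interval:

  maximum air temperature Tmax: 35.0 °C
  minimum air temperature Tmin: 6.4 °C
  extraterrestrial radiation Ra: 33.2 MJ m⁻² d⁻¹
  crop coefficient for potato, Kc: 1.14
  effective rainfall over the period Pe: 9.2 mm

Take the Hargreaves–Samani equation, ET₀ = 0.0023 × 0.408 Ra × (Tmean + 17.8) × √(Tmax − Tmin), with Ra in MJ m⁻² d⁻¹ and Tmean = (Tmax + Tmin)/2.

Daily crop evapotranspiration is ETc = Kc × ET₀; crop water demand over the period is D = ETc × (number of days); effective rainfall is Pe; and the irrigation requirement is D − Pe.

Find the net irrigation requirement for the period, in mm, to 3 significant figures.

42.0 mm

Tmean = (35.0 + 6.4)/2 = 20.70 °C
0.408 Ra = 0.408 × 33.2 = 13.5456 mm/d equivalent
ET₀ = 0.0023 × 13.5456 × (20.70 + 17.8) × √28.6 = 0.0023 × 13.5456 × 38.50 × 5.3479 = 6.4146 mm/d
ETc = Kc × ET₀ = 1.14 × 6.4146 = 7.3126 mm/d
Crop demand D = ETc × 7 d = 7.3126 × 7 = 51.188 mm
D − Pe = 51.188 − 9.2 = 41.988 mm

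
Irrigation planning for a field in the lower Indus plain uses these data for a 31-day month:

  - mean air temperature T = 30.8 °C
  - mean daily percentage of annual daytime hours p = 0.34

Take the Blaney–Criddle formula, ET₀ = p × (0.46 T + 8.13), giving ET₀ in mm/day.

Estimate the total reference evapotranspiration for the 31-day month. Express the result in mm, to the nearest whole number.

235 mm

ET₀ = 0.34 × (0.46 × 30.8 + 8.13) = 0.34 × 22.298 = 7.5813 mm/d
Monthly total = 7.5813 × 31 = 235.020 mm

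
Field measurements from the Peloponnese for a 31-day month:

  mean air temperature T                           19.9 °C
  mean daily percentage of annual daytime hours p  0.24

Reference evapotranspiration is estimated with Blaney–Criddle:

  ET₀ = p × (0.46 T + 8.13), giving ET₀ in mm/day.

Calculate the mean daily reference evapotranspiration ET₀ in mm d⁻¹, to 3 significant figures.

4.15 mm d⁻¹

ET₀ = 0.24 × (0.46 × 19.9 + 8.13) = 0.24 × 17.284 = 4.1482 mm/d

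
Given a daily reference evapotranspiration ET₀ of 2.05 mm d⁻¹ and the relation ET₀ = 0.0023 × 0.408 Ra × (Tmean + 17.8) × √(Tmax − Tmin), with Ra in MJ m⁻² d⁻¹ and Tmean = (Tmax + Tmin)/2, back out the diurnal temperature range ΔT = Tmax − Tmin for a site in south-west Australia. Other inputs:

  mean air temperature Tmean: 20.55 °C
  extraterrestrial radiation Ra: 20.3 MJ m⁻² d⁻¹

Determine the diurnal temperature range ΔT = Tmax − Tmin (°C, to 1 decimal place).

7.9 °C

√ΔT = ET₀ / [0.0023 × 0.408 × Ra × (Tmean+17.8)] = 2.05 / (0.0023 × 8.2824 × 38.35) = 2.8061
ΔT = 2.8061² = 7.874 °C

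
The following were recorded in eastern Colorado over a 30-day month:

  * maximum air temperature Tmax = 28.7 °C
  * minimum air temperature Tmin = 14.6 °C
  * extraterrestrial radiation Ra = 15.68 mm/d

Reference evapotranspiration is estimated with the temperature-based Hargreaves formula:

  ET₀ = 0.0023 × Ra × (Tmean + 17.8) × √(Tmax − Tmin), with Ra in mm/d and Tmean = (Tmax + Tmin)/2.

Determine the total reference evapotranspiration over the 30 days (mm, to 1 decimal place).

Tmean = (28.7 + 14.6)/2 = 21.65 °C
ET₀ = 0.0023 × 15.68 × (21.65 + 17.8) × √14.1 = 0.0023 × 15.68 × 39.45 × 3.7550 = 5.3423 mm/d
Over 30 days: 5.3423 × 30 = 160.269 mm

160.3 mm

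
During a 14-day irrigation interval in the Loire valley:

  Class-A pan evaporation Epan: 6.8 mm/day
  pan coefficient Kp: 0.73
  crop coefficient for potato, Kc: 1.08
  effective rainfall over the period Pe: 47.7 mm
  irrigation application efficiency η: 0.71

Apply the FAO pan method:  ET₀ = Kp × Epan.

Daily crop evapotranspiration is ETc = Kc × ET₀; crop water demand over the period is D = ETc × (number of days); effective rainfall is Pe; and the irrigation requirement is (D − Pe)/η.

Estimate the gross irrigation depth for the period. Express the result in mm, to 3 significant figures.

ET₀ = 0.73 × 6.8 = 4.9640 mm/d
ETc = Kc × ET₀ = 1.08 × 4.9640 = 5.3611 mm/d
Crop demand D = ETc × 14 d = 5.3611 × 14 = 75.055 mm
D − Pe = 75.055 − 47.7 = 27.355 mm
Gross irrigation = 27.355 / 0.71 = 38.528 mm

38.5 mm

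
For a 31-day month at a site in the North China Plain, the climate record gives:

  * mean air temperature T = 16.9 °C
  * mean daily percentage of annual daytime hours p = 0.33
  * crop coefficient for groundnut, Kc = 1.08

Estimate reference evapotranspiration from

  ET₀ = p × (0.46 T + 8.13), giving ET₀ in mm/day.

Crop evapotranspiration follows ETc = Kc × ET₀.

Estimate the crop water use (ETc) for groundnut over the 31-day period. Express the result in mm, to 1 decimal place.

175.7 mm

ET₀ = 0.33 × (0.46 × 16.9 + 8.13) = 0.33 × 15.904 = 5.2483 mm/d
ETc = Kc × ET₀ = 1.08 × 5.2483 = 5.6682 mm/d
Over 31 days: 5.6682 × 31 = 175.714 mm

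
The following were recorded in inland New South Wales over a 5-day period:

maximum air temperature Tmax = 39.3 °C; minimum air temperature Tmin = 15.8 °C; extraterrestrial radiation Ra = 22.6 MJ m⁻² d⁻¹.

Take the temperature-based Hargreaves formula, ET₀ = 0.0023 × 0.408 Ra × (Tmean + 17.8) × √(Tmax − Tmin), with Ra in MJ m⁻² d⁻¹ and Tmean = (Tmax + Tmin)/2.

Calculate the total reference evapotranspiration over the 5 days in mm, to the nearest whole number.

Tmean = (39.3 + 15.8)/2 = 27.55 °C
0.408 Ra = 0.408 × 22.6 = 9.2208 mm/d equivalent
ET₀ = 0.0023 × 9.2208 × (27.55 + 17.8) × √23.5 = 0.0023 × 9.2208 × 45.35 × 4.8477 = 4.6624 mm/d
Over 5 days: 4.6624 × 5 = 23.312 mm

23 mm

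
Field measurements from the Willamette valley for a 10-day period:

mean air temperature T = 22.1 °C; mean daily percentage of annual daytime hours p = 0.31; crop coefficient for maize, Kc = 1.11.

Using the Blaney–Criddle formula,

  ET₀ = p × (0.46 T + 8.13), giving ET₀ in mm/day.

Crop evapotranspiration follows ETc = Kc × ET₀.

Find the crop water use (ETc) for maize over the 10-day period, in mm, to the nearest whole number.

ET₀ = 0.31 × (0.46 × 22.1 + 8.13) = 0.31 × 18.296 = 5.6718 mm/d
ETc = Kc × ET₀ = 1.11 × 5.6718 = 6.2957 mm/d
Over 10 days: 6.2957 × 10 = 62.957 mm

63 mm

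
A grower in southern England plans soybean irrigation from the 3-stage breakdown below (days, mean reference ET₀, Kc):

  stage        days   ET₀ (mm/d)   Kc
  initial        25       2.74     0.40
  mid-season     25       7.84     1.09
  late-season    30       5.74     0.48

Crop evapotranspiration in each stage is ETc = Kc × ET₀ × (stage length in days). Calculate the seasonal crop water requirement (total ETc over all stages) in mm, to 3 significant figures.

324 mm

initial: 0.40 × 2.74 × 25 = 27.40 mm
mid-season: 1.09 × 7.84 × 25 = 213.64 mm
late-season: 0.48 × 5.74 × 30 = 82.66 mm
Seasonal total = 323.70 mm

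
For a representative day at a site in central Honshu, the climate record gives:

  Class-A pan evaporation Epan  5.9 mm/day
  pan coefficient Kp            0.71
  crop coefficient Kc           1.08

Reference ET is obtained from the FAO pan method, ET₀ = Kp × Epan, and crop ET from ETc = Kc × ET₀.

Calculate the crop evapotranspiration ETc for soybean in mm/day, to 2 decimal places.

ET₀ = 0.71 × 5.9 = 4.1890 mm/d
ETc = Kc × ET₀ = 1.08 × 4.1890 = 4.5241 mm/d

4.52 mm/day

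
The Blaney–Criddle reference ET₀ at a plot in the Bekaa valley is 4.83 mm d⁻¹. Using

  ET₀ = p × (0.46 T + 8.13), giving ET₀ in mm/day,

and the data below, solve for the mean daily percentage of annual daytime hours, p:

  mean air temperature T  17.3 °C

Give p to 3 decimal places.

0.300

p = ET₀ / (0.46 T + 8.13) = 4.83 / (0.46 × 17.3 + 8.13) = 4.83 / 16.088 = 0.3002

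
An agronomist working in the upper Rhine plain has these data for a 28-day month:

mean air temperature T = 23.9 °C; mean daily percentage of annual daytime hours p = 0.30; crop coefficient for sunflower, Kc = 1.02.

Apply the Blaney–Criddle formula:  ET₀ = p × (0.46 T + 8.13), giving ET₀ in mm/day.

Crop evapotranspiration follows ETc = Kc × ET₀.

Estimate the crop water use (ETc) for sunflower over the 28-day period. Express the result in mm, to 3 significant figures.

164 mm

ET₀ = 0.30 × (0.46 × 23.9 + 8.13) = 0.30 × 19.124 = 5.7372 mm/d
ETc = Kc × ET₀ = 1.02 × 5.7372 = 5.8519 mm/d
Over 28 days: 5.8519 × 28 = 163.853 mm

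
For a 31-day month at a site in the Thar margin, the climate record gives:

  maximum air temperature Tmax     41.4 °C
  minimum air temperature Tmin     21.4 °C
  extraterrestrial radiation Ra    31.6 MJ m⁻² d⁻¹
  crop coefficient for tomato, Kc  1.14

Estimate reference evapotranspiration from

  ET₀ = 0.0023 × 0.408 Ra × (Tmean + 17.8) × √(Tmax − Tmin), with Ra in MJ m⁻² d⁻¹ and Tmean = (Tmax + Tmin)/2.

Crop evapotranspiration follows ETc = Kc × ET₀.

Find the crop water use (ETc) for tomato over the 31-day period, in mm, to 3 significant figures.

Tmean = (41.4 + 21.4)/2 = 31.40 °C
0.408 Ra = 0.408 × 31.6 = 12.8928 mm/d equivalent
ET₀ = 0.0023 × 12.8928 × (31.40 + 17.8) × √20.0 = 0.0023 × 12.8928 × 49.20 × 4.4721 = 6.5246 mm/d
ETc = Kc × ET₀ = 1.14 × 6.5246 = 7.4380 mm/d
Over 31 days: 7.4380 × 31 = 230.578 mm

231 mm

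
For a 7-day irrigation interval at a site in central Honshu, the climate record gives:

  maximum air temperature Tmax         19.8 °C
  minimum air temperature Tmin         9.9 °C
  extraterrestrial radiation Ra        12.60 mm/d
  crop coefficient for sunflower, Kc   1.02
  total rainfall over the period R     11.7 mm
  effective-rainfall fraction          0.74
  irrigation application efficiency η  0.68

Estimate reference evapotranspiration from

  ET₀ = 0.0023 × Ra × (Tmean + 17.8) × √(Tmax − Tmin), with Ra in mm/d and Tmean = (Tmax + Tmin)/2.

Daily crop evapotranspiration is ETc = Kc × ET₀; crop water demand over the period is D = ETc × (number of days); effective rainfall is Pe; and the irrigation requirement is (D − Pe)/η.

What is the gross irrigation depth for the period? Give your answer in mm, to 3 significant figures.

18.5 mm

Tmean = (19.8 + 9.9)/2 = 14.85 °C
ET₀ = 0.0023 × 12.60 × (14.85 + 17.8) × √9.9 = 0.0023 × 12.60 × 32.65 × 3.1464 = 2.9771 mm/d
ETc = Kc × ET₀ = 1.02 × 2.9771 = 3.0366 mm/d
Crop demand D = ETc × 7 d = 3.0366 × 7 = 21.256 mm
Pe = 0.74 × 11.7 = 8.658 mm
D − Pe = 21.256 − 8.658 = 12.598 mm
Gross irrigation = 12.598 / 0.68 = 18.526 mm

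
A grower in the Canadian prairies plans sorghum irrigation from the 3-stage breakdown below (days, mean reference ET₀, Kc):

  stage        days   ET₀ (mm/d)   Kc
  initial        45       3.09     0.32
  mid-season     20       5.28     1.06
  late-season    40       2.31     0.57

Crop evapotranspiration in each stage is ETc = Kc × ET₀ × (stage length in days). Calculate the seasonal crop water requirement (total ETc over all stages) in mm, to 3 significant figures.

209 mm

initial: 0.32 × 3.09 × 45 = 44.50 mm
mid-season: 1.06 × 5.28 × 20 = 111.94 mm
late-season: 0.57 × 2.31 × 40 = 52.67 mm
Seasonal total = 209.11 mm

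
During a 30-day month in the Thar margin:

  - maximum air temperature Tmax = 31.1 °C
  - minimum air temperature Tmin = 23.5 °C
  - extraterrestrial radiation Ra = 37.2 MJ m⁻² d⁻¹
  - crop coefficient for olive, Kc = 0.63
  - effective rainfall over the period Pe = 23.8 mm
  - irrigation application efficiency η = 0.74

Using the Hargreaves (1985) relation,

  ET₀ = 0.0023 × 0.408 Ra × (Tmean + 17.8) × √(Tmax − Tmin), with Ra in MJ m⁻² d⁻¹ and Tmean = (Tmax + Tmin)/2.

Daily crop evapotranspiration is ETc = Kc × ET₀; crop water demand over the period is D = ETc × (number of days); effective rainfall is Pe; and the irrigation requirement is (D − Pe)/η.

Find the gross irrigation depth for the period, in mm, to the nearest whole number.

79 mm

Tmean = (31.1 + 23.5)/2 = 27.30 °C
0.408 Ra = 0.408 × 37.2 = 15.1776 mm/d equivalent
ET₀ = 0.0023 × 15.1776 × (27.30 + 17.8) × √7.6 = 0.0023 × 15.1776 × 45.10 × 2.7568 = 4.3402 mm/d
ETc = Kc × ET₀ = 0.63 × 4.3402 = 2.7343 mm/d
Crop demand D = ETc × 30 d = 2.7343 × 30 = 82.029 mm
D − Pe = 82.029 − 23.8 = 58.229 mm
Gross irrigation = 58.229 / 0.74 = 78.688 mm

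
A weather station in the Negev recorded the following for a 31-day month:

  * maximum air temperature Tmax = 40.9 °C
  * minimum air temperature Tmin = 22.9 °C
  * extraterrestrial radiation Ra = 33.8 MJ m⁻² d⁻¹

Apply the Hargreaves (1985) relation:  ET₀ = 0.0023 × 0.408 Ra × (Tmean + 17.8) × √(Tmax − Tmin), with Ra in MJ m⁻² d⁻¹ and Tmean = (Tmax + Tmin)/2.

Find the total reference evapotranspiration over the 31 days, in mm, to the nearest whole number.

Tmean = (40.9 + 22.9)/2 = 31.90 °C
0.408 Ra = 0.408 × 33.8 = 13.7904 mm/d equivalent
ET₀ = 0.0023 × 13.7904 × (31.90 + 17.8) × √18.0 = 0.0023 × 13.7904 × 49.70 × 4.2426 = 6.6880 mm/d
Over 31 days: 6.6880 × 31 = 207.328 mm

207 mm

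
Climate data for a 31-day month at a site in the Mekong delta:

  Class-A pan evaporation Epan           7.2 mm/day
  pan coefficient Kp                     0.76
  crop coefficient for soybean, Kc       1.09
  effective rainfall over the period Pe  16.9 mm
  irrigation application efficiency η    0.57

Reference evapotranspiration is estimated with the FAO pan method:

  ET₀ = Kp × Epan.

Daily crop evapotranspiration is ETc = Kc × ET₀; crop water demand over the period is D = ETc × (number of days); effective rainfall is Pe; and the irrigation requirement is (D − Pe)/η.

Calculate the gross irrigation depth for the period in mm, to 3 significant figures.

ET₀ = 0.76 × 7.2 = 5.4720 mm/d
ETc = Kc × ET₀ = 1.09 × 5.4720 = 5.9645 mm/d
Crop demand D = ETc × 31 d = 5.9645 × 31 = 184.900 mm
D − Pe = 184.900 − 16.9 = 168.000 mm
Gross irrigation = 168.000 / 0.57 = 294.737 mm

295 mm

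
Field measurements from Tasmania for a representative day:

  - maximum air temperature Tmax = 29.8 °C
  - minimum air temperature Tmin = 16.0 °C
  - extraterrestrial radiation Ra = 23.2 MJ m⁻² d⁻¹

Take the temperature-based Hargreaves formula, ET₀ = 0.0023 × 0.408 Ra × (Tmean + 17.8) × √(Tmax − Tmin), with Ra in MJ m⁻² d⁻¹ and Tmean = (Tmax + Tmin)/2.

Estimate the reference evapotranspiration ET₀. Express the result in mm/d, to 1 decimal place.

3.3 mm/d

Tmean = (29.8 + 16.0)/2 = 22.90 °C
0.408 Ra = 0.408 × 23.2 = 9.4656 mm/d equivalent
ET₀ = 0.0023 × 9.4656 × (22.90 + 17.8) × √13.8 = 0.0023 × 9.4656 × 40.70 × 3.7148 = 3.2916 mm/d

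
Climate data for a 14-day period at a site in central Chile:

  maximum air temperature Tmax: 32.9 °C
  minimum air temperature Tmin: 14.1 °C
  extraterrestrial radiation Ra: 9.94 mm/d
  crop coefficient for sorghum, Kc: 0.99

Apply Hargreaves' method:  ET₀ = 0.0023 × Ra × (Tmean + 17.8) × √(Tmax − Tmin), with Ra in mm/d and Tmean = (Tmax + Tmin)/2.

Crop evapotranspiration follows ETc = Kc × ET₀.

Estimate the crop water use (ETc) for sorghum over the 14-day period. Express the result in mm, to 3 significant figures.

Tmean = (32.9 + 14.1)/2 = 23.50 °C
ET₀ = 0.0023 × 9.94 × (23.50 + 17.8) × √18.8 = 0.0023 × 9.94 × 41.30 × 4.3359 = 4.0940 mm/d
ETc = Kc × ET₀ = 0.99 × 4.0940 = 4.0531 mm/d
Over 14 days: 4.0531 × 14 = 56.743 mm

56.7 mm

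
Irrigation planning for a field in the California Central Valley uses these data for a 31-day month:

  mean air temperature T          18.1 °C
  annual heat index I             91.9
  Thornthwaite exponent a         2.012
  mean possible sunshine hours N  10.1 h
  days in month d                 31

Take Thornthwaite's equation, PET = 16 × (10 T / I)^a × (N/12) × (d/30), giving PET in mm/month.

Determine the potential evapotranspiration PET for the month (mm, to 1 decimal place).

10T/I = 10 × 18.1 / 91.9 = 1.9695
(10T/I)^a = 1.9695^2.012 = 3.9106
Uncorrected PET = 16 × 3.9106 = 62.570 mm
Correction = (N/12)(d/30) = (10.1/12)(31/30) = 0.8697
PET = 62.570 × 0.8697 = 54.417 mm/month

54.4 mm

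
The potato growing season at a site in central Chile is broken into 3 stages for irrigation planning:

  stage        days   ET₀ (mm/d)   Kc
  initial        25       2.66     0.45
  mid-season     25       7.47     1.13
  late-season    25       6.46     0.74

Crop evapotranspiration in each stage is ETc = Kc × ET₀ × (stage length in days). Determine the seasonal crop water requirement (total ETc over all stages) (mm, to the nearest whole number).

360 mm

initial: 0.45 × 2.66 × 25 = 29.93 mm
mid-season: 1.13 × 7.47 × 25 = 211.03 mm
late-season: 0.74 × 6.46 × 25 = 119.51 mm
Seasonal total = 360.47 mm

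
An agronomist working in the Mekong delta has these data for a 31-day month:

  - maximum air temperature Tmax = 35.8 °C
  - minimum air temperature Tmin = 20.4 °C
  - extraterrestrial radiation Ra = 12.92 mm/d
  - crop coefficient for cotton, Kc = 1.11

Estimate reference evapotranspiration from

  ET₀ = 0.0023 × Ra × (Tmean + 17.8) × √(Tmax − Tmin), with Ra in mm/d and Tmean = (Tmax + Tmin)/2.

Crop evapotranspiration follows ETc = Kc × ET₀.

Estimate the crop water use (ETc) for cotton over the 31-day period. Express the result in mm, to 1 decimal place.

184.2 mm

Tmean = (35.8 + 20.4)/2 = 28.10 °C
ET₀ = 0.0023 × 12.92 × (28.10 + 17.8) × √15.4 = 0.0023 × 12.92 × 45.90 × 3.9243 = 5.3526 mm/d
ETc = Kc × ET₀ = 1.11 × 5.3526 = 5.9414 mm/d
Over 31 days: 5.9414 × 31 = 184.183 mm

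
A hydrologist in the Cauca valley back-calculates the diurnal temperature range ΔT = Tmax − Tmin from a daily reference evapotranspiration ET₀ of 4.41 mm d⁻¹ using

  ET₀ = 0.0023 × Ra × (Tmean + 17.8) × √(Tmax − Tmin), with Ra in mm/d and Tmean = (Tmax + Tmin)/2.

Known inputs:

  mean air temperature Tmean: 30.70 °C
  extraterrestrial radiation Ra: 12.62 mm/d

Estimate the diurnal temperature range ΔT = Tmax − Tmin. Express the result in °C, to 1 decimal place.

√ΔT = ET₀ / [0.0023 × Ra × (Tmean+17.8)] = 4.41 / (0.0023 × 12.62 × 48.50) = 3.1326
ΔT = 3.1326² = 9.813 °C

9.8 °C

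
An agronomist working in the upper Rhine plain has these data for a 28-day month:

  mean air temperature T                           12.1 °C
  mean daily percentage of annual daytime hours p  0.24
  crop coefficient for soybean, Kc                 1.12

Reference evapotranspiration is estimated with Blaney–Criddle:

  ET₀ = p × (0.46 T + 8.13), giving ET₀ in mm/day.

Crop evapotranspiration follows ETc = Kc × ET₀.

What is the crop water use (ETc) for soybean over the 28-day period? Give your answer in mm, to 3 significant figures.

103 mm

ET₀ = 0.24 × (0.46 × 12.1 + 8.13) = 0.24 × 13.696 = 3.2870 mm/d
ETc = Kc × ET₀ = 1.12 × 3.2870 = 3.6814 mm/d
Over 28 days: 3.6814 × 28 = 103.079 mm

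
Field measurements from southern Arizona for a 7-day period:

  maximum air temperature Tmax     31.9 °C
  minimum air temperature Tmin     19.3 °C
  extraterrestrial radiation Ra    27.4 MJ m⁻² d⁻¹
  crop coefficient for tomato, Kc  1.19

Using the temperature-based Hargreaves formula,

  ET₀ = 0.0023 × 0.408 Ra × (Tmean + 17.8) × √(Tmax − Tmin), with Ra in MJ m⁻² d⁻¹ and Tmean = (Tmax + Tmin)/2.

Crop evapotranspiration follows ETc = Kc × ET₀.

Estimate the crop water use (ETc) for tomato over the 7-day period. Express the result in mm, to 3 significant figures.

33.0 mm

Tmean = (31.9 + 19.3)/2 = 25.60 °C
0.408 Ra = 0.408 × 27.4 = 11.1792 mm/d equivalent
ET₀ = 0.0023 × 11.1792 × (25.60 + 17.8) × √12.6 = 0.0023 × 11.1792 × 43.40 × 3.5496 = 3.9610 mm/d
ETc = Kc × ET₀ = 1.19 × 3.9610 = 4.7136 mm/d
Over 7 days: 4.7136 × 7 = 32.995 mm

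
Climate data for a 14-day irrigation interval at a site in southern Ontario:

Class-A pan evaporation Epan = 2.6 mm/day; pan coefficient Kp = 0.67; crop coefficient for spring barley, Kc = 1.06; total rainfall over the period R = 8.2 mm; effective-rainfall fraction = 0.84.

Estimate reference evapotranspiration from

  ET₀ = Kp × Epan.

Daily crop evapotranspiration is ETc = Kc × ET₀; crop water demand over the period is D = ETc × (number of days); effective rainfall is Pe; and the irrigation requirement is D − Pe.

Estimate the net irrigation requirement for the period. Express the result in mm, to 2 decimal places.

ET₀ = 0.67 × 2.6 = 1.7420 mm/d
ETc = Kc × ET₀ = 1.06 × 1.7420 = 1.8465 mm/d
Crop demand D = ETc × 14 d = 1.8465 × 14 = 25.851 mm
Pe = 0.84 × 8.2 = 6.888 mm
D − Pe = 25.851 − 6.888 = 18.963 mm

18.96 mm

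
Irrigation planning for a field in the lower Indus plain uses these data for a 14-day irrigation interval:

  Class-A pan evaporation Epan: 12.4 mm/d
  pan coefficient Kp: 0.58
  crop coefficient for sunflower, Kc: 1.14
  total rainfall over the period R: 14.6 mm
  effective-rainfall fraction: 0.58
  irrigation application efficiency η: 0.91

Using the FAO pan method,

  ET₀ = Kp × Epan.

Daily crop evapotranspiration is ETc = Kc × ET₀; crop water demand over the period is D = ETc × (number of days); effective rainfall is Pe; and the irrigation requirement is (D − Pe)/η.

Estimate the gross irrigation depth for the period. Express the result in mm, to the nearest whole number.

ET₀ = 0.58 × 12.4 = 7.1920 mm/d
ETc = Kc × ET₀ = 1.14 × 7.1920 = 8.1989 mm/d
Crop demand D = ETc × 14 d = 8.1989 × 14 = 114.785 mm
Pe = 0.58 × 14.6 = 8.468 mm
D − Pe = 114.785 − 8.468 = 106.317 mm
Gross irrigation = 106.317 / 0.91 = 116.832 mm

117 mm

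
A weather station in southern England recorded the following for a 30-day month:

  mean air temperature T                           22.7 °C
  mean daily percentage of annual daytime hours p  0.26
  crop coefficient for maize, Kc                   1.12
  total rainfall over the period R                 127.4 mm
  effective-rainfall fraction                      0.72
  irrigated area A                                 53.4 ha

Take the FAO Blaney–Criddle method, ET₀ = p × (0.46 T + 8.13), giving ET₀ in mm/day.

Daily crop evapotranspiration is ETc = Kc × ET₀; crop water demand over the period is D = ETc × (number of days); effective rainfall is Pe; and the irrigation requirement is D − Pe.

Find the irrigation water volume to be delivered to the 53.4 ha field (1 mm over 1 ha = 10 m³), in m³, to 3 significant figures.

37700 m³

ET₀ = 0.26 × (0.46 × 22.7 + 8.13) = 0.26 × 18.572 = 4.8287 mm/d
ETc = Kc × ET₀ = 1.12 × 4.8287 = 5.4081 mm/d
Crop demand D = ETc × 30 d = 5.4081 × 30 = 162.243 mm
Pe = 0.72 × 127.4 = 91.728 mm
D − Pe = 162.243 − 91.728 = 70.515 mm
Volume = 70.515 mm × 53.4 ha × 10 = 37655.0 m³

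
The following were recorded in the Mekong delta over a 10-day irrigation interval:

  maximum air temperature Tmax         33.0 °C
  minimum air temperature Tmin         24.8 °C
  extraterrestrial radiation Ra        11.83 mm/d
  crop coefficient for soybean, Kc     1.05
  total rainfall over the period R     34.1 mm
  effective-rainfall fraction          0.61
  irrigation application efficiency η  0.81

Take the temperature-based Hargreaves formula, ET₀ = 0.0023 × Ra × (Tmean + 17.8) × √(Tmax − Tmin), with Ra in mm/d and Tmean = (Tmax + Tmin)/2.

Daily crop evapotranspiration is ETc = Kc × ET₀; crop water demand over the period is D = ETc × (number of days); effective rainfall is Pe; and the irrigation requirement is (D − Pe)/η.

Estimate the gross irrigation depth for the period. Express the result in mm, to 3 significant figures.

Tmean = (33.0 + 24.8)/2 = 28.90 °C
ET₀ = 0.0023 × 11.83 × (28.90 + 17.8) × √8.2 = 0.0023 × 11.83 × 46.70 × 2.8636 = 3.6387 mm/d
ETc = Kc × ET₀ = 1.05 × 3.6387 = 3.8206 mm/d
Crop demand D = ETc × 10 d = 3.8206 × 10 = 38.206 mm
Pe = 0.61 × 34.1 = 20.801 mm
D − Pe = 38.206 − 20.801 = 17.405 mm
Gross irrigation = 17.405 / 0.81 = 21.488 mm

21.5 mm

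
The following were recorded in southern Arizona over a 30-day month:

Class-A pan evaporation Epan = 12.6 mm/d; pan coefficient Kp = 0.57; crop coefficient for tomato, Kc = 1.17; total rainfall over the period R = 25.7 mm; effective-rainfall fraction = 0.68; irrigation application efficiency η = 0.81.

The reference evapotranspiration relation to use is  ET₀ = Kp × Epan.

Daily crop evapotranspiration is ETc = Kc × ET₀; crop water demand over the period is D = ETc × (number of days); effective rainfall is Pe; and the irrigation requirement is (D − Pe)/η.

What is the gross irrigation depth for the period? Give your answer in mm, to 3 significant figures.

ET₀ = 0.57 × 12.6 = 7.1820 mm/d
ETc = Kc × ET₀ = 1.17 × 7.1820 = 8.4029 mm/d
Crop demand D = ETc × 30 d = 8.4029 × 30 = 252.087 mm
Pe = 0.68 × 25.7 = 17.476 mm
D − Pe = 252.087 − 17.476 = 234.611 mm
Gross irrigation = 234.611 / 0.81 = 289.643 mm

290 mm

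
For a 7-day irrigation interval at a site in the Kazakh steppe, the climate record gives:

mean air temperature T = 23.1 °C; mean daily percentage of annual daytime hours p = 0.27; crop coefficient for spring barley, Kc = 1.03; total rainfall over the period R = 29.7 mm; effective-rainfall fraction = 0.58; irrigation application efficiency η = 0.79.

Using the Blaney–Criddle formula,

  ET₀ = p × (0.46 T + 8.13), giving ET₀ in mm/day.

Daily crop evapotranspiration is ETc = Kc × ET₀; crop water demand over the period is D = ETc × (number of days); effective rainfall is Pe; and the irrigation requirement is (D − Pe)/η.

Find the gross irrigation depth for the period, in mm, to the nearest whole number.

24 mm

ET₀ = 0.27 × (0.46 × 23.1 + 8.13) = 0.27 × 18.756 = 5.0641 mm/d
ETc = Kc × ET₀ = 1.03 × 5.0641 = 5.2160 mm/d
Crop demand D = ETc × 7 d = 5.2160 × 7 = 36.512 mm
Pe = 0.58 × 29.7 = 17.226 mm
D − Pe = 36.512 − 17.226 = 19.286 mm
Gross irrigation = 19.286 / 0.79 = 24.413 mm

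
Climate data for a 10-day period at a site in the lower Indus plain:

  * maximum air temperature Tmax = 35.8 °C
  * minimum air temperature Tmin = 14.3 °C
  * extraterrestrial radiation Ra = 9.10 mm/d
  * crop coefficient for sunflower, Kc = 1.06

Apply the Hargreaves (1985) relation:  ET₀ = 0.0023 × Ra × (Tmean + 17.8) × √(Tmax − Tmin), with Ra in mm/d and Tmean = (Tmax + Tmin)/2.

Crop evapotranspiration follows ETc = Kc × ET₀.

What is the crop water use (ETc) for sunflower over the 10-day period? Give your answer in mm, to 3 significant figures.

44.1 mm

Tmean = (35.8 + 14.3)/2 = 25.05 °C
ET₀ = 0.0023 × 9.10 × (25.05 + 17.8) × √21.5 = 0.0023 × 9.10 × 42.85 × 4.6368 = 4.1585 mm/d
ETc = Kc × ET₀ = 1.06 × 4.1585 = 4.4080 mm/d
Over 10 days: 4.4080 × 10 = 44.080 mm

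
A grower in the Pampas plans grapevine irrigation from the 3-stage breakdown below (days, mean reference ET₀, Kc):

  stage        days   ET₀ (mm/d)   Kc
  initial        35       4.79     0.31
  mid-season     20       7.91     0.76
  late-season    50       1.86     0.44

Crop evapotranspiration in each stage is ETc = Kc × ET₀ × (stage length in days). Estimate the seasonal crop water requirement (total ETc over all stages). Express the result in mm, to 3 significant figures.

initial: 0.31 × 4.79 × 35 = 51.97 mm
mid-season: 0.76 × 7.91 × 20 = 120.23 mm
late-season: 0.44 × 1.86 × 50 = 40.92 mm
Seasonal total = 213.12 mm

213 mm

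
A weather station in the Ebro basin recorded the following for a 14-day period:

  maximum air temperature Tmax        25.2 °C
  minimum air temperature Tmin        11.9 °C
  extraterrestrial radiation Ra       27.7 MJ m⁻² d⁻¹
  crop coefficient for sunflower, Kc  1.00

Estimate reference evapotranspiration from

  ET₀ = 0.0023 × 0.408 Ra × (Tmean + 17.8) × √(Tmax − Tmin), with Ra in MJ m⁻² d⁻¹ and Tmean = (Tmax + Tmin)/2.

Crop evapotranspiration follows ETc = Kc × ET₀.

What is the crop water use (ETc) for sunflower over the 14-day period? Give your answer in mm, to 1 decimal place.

Tmean = (25.2 + 11.9)/2 = 18.55 °C
0.408 Ra = 0.408 × 27.7 = 11.3016 mm/d equivalent
ET₀ = 0.0023 × 11.3016 × (18.55 + 17.8) × √13.3 = 0.0023 × 11.3016 × 36.35 × 3.6469 = 3.4458 mm/d
ETc = Kc × ET₀ = 1.00 × 3.4458 = 3.4458 mm/d
Over 14 days: 3.4458 × 14 = 48.241 mm

48.2 mm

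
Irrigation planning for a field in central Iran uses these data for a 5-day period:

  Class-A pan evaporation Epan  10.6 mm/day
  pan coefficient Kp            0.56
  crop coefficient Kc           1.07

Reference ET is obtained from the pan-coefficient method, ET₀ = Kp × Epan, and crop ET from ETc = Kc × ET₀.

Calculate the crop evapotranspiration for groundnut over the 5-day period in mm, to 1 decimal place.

ET₀ = 0.56 × 10.6 = 5.9360 mm/d
ETc = Kc × ET₀ = 1.07 × 5.9360 = 6.3515 mm/d
Over 5 days: 6.3515 × 5 = 31.758 mm

31.8 mm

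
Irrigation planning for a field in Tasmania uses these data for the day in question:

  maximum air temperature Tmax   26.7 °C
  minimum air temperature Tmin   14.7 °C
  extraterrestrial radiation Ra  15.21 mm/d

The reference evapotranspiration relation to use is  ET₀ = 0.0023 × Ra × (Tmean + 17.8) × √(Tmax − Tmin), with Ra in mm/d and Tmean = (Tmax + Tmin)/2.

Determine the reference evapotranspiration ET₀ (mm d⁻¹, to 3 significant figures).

Tmean = (26.7 + 14.7)/2 = 20.70 °C
ET₀ = 0.0023 × 15.21 × (20.70 + 17.8) × √12.0 = 0.0023 × 15.21 × 38.50 × 3.4641 = 4.6656 mm/d

4.67 mm d⁻¹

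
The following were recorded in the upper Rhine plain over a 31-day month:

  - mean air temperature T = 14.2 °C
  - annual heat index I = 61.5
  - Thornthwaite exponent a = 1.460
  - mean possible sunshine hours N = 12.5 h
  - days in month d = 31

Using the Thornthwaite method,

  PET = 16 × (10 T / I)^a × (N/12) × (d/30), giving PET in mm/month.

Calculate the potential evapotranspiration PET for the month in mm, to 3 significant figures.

58.4 mm

10T/I = 10 × 14.2 / 61.5 = 2.3089
(10T/I)^a = 2.3089^1.460 = 3.3929
Uncorrected PET = 16 × 3.3929 = 54.286 mm
Correction = (N/12)(d/30) = (12.5/12)(31/30) = 1.0764
PET = 54.286 × 1.0764 = 58.433 mm/month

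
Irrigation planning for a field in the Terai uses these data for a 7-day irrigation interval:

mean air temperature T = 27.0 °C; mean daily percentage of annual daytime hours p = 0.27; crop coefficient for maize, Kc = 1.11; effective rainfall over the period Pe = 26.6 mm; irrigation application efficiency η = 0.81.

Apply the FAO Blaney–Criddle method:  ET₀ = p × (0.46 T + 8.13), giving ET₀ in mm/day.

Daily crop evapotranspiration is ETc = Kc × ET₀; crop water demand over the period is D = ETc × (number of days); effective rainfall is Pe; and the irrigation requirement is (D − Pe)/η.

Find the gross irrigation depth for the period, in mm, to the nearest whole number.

20 mm

ET₀ = 0.27 × (0.46 × 27.0 + 8.13) = 0.27 × 20.550 = 5.5485 mm/d
ETc = Kc × ET₀ = 1.11 × 5.5485 = 6.1588 mm/d
Crop demand D = ETc × 7 d = 6.1588 × 7 = 43.112 mm
D − Pe = 43.112 − 26.6 = 16.512 mm
Gross irrigation = 16.512 / 0.81 = 20.385 mm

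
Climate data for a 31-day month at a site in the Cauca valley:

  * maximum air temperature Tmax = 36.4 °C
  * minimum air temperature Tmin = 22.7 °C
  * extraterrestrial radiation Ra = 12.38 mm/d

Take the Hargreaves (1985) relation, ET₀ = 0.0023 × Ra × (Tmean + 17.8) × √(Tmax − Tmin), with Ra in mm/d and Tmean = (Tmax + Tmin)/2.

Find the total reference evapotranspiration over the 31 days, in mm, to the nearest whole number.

Tmean = (36.4 + 22.7)/2 = 29.55 °C
ET₀ = 0.0023 × 12.38 × (29.55 + 17.8) × √13.7 = 0.0023 × 12.38 × 47.35 × 3.7014 = 4.9904 mm/d
Over 31 days: 4.9904 × 31 = 154.702 mm

155 mm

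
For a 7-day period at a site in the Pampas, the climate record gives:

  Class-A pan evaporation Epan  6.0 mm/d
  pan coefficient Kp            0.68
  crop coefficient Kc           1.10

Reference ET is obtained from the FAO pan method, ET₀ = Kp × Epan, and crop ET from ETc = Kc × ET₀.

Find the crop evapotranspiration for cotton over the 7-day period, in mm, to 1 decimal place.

ET₀ = 0.68 × 6.0 = 4.0800 mm/d
ETc = Kc × ET₀ = 1.10 × 4.0800 = 4.4880 mm/d
Over 7 days: 4.4880 × 7 = 31.416 mm

31.4 mm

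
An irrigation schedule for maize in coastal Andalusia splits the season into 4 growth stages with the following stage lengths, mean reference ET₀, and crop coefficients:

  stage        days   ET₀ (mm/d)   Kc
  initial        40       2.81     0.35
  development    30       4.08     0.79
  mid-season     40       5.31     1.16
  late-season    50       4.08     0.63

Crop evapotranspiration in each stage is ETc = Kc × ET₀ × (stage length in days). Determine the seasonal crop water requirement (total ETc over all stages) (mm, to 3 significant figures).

initial: 0.35 × 2.81 × 40 = 39.34 mm
development: 0.79 × 4.08 × 30 = 96.70 mm
mid-season: 1.16 × 5.31 × 40 = 246.38 mm
late-season: 0.63 × 4.08 × 50 = 128.52 mm
Seasonal total = 510.94 mm

511 mm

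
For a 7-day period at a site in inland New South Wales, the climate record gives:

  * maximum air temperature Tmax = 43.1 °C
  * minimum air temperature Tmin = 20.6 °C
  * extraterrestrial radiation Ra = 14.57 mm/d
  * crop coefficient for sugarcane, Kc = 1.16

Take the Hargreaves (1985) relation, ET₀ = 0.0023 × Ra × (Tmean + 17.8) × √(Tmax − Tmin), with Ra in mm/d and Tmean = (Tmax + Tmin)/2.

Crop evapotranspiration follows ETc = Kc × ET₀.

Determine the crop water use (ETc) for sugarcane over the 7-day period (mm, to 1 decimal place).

Tmean = (43.1 + 20.6)/2 = 31.85 °C
ET₀ = 0.0023 × 14.57 × (31.85 + 17.8) × √22.5 = 0.0023 × 14.57 × 49.65 × 4.7434 = 7.8922 mm/d
ETc = Kc × ET₀ = 1.16 × 7.8922 = 9.1550 mm/d
Over 7 days: 9.1550 × 7 = 64.085 mm

64.1 mm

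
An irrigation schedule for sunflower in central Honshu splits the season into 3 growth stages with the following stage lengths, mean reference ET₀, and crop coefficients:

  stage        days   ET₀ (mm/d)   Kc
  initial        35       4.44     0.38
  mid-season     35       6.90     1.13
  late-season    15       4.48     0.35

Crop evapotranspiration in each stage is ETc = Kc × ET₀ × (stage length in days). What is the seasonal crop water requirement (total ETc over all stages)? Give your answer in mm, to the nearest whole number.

initial: 0.38 × 4.44 × 35 = 59.05 mm
mid-season: 1.13 × 6.90 × 35 = 272.90 mm
late-season: 0.35 × 4.48 × 15 = 23.52 mm
Seasonal total = 355.47 mm

355 mm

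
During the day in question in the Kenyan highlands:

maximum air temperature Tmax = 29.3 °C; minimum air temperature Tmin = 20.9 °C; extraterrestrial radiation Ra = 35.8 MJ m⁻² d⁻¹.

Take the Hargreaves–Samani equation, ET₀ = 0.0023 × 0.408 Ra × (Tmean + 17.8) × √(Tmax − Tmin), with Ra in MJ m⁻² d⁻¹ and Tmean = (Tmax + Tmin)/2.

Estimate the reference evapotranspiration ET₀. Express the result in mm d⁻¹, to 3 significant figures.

Tmean = (29.3 + 20.9)/2 = 25.10 °C
0.408 Ra = 0.408 × 35.8 = 14.6064 mm/d equivalent
ET₀ = 0.0023 × 14.6064 × (25.10 + 17.8) × √8.4 = 0.0023 × 14.6064 × 42.90 × 2.8983 = 4.1771 mm/d

4.18 mm d⁻¹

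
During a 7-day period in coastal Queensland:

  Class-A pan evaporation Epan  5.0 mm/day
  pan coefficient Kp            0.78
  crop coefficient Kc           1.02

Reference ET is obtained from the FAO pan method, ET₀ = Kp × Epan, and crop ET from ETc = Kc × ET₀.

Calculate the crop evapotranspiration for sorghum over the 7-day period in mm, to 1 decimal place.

ET₀ = 0.78 × 5.0 = 3.9000 mm/d
ETc = Kc × ET₀ = 1.02 × 3.9000 = 3.9780 mm/d
Over 7 days: 3.9780 × 7 = 27.846 mm

27.8 mm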